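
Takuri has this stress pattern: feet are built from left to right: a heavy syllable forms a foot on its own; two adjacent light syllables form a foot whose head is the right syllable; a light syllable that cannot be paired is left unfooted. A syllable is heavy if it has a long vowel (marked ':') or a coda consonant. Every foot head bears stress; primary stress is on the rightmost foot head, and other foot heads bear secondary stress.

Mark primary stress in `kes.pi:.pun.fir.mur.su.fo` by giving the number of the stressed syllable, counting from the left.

7

Weights: 1 kes H, 2 pi: H, 3 pun H, 4 fir H, 5 mur H, 6 su L, 7 fo L.
Parse left to right (heavy = foot alone; LL = one foot; stranded L unfooted): (ˈkes) (ˈpi:) (ˈpun) (ˈfir) (ˈmur) (su.ˈfo).
Foot heads: 1, 2, 3, 4, 5, 7.
Primary stress on the rightmost head = syllable 7.
Primary stress: syllable 7 → kes.pi:.pun.fir.mur.su.ˈfo.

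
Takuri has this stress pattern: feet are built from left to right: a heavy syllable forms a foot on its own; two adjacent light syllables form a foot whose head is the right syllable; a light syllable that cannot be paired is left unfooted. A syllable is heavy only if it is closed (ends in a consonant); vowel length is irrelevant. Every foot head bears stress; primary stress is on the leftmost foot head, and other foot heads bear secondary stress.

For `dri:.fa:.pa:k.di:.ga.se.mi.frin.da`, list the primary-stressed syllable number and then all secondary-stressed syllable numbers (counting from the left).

Weights: 1 dri: L, 2 fa: L, 3 pa:k H, 4 di: L, 5 ga L, 6 se L, 7 mi L, 8 frin H, 9 da L.
Parse left to right (heavy = foot alone; LL = one foot; stranded L unfooted): (dri:.ˈfa:) (ˈpa:k) (di:.ˈga) (se.ˈmi) (ˈfrin) da.
Foot heads: 2, 3, 5, 7, 8.
Primary stress on the leftmost head = syllable 2.
Secondary stress on 3, 5, 7, 8: dri:.ˈfa:.ˌpa:k.di:.ˌga.se.ˌmi.ˌfrin.da.

primary 2, secondary 3, 5, 7, 8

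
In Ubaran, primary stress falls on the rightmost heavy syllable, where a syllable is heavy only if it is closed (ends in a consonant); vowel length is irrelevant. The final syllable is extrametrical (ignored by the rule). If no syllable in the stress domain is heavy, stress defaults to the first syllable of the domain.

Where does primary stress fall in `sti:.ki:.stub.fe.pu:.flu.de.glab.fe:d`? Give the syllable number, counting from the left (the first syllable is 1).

8

The final syllable (9, fe:d) is extrametrical; the stress domain is syllables 1–8.
Weights: 1 sti: L, 2 ki: L, 3 stub H, 4 fe L, 5 pu: L, 6 flu L, 7 de L, 8 glab H.
Heavy syllables in the domain: 3, 8. The rightmost is syllable 8 (glab).
Primary stress: syllable 8 → sti:.ki:.stub.fe.pu:.flu.de.ˈglab.fe:d.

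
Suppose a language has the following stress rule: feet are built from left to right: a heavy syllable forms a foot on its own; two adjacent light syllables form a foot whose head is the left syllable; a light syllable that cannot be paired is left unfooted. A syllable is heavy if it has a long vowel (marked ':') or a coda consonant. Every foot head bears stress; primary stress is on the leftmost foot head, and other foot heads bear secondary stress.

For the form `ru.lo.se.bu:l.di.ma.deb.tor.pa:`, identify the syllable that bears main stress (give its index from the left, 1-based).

Weights: 1 ru L, 2 lo L, 3 se L, 4 bu:l H, 5 di L, 6 ma L, 7 deb H, 8 tor H, 9 pa: H.
Parse left to right (heavy = foot alone; LL = one foot; stranded L unfooted): (ˈru.lo) se (ˈbu:l) (ˈdi.ma) (ˈdeb) (ˈtor) (ˈpa:).
Foot heads: 1, 4, 5, 7, 8, 9.
Primary stress on the leftmost head = syllable 1.
Primary stress: syllable 1 → ˈru.lo.se.bu:l.di.ma.deb.tor.pa:.

1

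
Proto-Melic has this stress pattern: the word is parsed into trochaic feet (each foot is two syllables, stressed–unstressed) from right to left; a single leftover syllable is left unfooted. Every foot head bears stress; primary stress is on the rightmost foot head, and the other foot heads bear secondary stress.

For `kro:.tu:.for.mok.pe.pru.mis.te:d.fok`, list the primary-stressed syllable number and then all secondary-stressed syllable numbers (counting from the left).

Parse right to left into trochaic (ˈσσ) feet: kro: (ˈtu:.for) (ˈmok.pe) (ˈpru.mis) (ˈte:d.fok). Syllable 1 is left unfooted.
Foot heads (stressed positions): 2, 4, 6, 8.
End Rule Rightmost: primary stress on the rightmost head = syllable 8.
Secondary stress on 2, 4, 6: kro:.ˌtu:.for.ˌmok.pe.ˌpru.mis.ˈte:d.fok.

primary 8, secondary 2, 4, 6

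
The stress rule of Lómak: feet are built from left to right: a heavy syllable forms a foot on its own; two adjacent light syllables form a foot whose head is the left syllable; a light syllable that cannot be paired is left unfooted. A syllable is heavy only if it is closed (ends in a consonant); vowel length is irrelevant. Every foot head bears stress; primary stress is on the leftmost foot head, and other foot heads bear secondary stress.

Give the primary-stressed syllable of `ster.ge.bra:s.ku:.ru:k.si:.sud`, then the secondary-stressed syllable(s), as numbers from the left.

primary 1, secondary 3, 5, 7

Weights: 1 ster H, 2 ge L, 3 bra:s H, 4 ku: L, 5 ru:k H, 6 si: L, 7 sud H.
Parse left to right (heavy = foot alone; LL = one foot; stranded L unfooted): (ˈster) ge (ˈbra:s) ku: (ˈru:k) si: (ˈsud).
Foot heads: 1, 3, 5, 7.
Primary stress on the leftmost head = syllable 1.
Secondary stress on 3, 5, 7: ˈster.ge.ˌbra:s.ku:.ˌru:k.si:.ˌsud.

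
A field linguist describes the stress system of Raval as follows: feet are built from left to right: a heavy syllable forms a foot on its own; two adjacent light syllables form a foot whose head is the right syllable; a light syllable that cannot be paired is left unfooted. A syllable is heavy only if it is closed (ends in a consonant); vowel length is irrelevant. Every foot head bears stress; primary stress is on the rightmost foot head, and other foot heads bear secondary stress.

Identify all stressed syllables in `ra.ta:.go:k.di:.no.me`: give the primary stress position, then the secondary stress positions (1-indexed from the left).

primary 5, secondary 2, 3

Weights: 1 ra L, 2 ta: L, 3 go:k H, 4 di: L, 5 no L, 6 me L.
Parse left to right (heavy = foot alone; LL = one foot; stranded L unfooted): (ra.ˈta:) (ˈgo:k) (di:.ˈno) me.
Foot heads: 2, 3, 5.
Primary stress on the rightmost head = syllable 5.
Secondary stress on 2, 3: ra.ˌta:.ˌgo:k.di:.ˈno.me.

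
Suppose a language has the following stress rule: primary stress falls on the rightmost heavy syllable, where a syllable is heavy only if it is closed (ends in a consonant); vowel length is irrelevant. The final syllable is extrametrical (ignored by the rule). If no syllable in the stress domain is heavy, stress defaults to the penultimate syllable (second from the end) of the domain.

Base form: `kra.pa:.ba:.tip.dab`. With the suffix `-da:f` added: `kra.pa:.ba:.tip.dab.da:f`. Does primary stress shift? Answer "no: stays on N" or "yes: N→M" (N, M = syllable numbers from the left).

yes: 4→5

Base `kra.pa:.ba:.tip.dab` (5 syllables):
  The final syllable (5, dab) is extrametrical; the stress domain is syllables 1–4.
  Weights: 1 kra L, 2 pa: L, 3 ba: L, 4 tip H.
  Heavy syllables in the domain: 4. The rightmost is syllable 4 (tip).
  → primary stress on syllable 4.
Suffixed `kra.pa:.ba:.tip.dab.da:f` (6 syllables):
  The final syllable (6, da:f) is extrametrical; the stress domain is syllables 1–5.
  Weights: 1 kra L, 2 pa: L, 3 ba: L, 4 tip H, 5 dab H.
  Heavy syllables in the domain: 4, 5. The rightmost is syllable 5 (dab).
  → primary stress on syllable 5.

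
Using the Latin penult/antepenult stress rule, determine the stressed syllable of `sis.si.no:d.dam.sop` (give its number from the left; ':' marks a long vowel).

Classical Latin: stress the penult if heavy (long vowel or closed), else the antepenult.
Weights: 3 no:d H, 4 dam H, 5 sop H.
The penult (syllable 4, dam) is heavy, so it takes stress.
Stress on syllable 4: sis.si.no:d.ˈdam.sop.

4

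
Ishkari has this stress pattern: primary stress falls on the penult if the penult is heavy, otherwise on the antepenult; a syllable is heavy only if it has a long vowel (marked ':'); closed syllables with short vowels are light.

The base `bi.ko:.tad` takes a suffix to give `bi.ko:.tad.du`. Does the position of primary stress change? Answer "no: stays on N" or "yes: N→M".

Base `bi.ko:.tad` (3 syllables):
  Weights: 1 bi L, 2 ko: H, 3 tad L.
  The penult (syllable 2, ko:) is heavy, so it takes stress.
  → primary stress on syllable 2.
Suffixed `bi.ko:.tad.du` (4 syllables):
  Weights: 2 ko: H, 3 tad L, 4 du L.
  The penult (syllable 3, tad) is light, so stress falls on the antepenult (syllable 2, ko:).
  → primary stress on syllable 2.

no: stays on 2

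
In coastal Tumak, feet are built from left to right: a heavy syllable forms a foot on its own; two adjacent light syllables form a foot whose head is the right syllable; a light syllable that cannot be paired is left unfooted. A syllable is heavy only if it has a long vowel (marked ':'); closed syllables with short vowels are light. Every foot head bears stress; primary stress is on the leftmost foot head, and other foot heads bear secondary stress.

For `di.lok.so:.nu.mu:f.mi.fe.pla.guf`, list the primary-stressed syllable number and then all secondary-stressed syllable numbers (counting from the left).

Weights: 1 di L, 2 lok L, 3 so: H, 4 nu L, 5 mu:f H, 6 mi L, 7 fe L, 8 pla L, 9 guf L.
Parse left to right (heavy = foot alone; LL = one foot; stranded L unfooted): (di.ˈlok) (ˈso:) nu (ˈmu:f) (mi.ˈfe) (pla.ˈguf).
Foot heads: 2, 3, 5, 7, 9.
Primary stress on the leftmost head = syllable 2.
Secondary stress on 3, 5, 7, 9: di.ˈlok.ˌso:.nu.ˌmu:f.mi.ˌfe.pla.ˌguf.

primary 2, secondary 3, 5, 7, 9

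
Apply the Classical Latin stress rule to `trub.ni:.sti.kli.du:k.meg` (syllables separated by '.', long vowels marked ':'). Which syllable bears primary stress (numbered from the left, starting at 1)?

5

Classical Latin: stress the penult if heavy (long vowel or closed), else the antepenult.
Weights: 4 kli L, 5 du:k H, 6 meg H.
The penult (syllable 5, du:k) is heavy, so it takes stress.
Stress on syllable 5: trub.ni:.sti.kli.ˈdu:k.meg.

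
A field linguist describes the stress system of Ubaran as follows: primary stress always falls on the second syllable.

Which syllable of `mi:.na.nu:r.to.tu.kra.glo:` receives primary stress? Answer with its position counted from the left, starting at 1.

2

The word has 7 syllables; the second syllable is syllable 2 (na).
Primary stress: syllable 2 → mi:.ˈna.nu:r.to.tu.kra.glo:.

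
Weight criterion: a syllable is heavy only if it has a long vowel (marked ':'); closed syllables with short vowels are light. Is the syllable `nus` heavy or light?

light

`nus`: short vowel, closed (coda /s/). Short vowel → light.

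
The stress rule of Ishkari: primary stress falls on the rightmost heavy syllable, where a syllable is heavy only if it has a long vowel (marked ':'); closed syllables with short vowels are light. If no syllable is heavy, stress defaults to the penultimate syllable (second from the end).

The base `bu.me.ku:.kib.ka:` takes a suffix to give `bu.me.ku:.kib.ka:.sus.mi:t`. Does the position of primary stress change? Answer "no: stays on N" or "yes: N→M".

Base `bu.me.ku:.kib.ka:` (5 syllables):
  Weights: 1 bu L, 2 me L, 3 ku: H, 4 kib L, 5 ka: H.
  Heavy syllables in the domain: 3, 5. The rightmost is syllable 5 (ka:).
  → primary stress on syllable 5.
Suffixed `bu.me.ku:.kib.ka:.sus.mi:t` (7 syllables):
  Weights: 1 bu L, 2 me L, 3 ku: H, 4 kib L, 5 ka: H, 6 sus L, 7 mi:t H.
  Heavy syllables in the domain: 3, 5, 7. The rightmost is syllable 7 (mi:t).
  → primary stress on syllable 7.

yes: 5→7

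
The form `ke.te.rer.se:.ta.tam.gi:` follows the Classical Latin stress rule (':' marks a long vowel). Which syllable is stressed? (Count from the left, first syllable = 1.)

6

Classical Latin: stress the penult if heavy (long vowel or closed), else the antepenult.
Weights: 5 ta L, 6 tam H, 7 gi: H.
The penult (syllable 6, tam) is heavy, so it takes stress.
Stress on syllable 6: ke.te.rer.se:.ta.ˈtam.gi:.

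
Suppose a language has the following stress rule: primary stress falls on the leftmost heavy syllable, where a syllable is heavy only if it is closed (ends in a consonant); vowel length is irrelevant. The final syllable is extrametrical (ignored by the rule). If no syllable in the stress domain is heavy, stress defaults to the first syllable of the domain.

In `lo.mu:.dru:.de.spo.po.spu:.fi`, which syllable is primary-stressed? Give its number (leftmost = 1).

The final syllable (8, fi) is extrametrical; the stress domain is syllables 1–7.
Weights: 1 lo L, 2 mu: L, 3 dru: L, 4 de L, 5 spo L, 6 po L, 7 spu: L.
No heavy syllable in the domain; default to the first syllable of the domain = syllable 1.
Primary stress: syllable 1 → ˈlo.mu:.dru:.de.spo.po.spu:.fi.

1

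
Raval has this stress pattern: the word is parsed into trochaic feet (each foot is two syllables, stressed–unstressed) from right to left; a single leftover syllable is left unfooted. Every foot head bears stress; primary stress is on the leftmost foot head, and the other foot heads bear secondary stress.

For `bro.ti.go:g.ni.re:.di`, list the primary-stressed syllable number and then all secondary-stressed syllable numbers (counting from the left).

Parse right to left into trochaic (ˈσσ) feet: (ˈbro.ti) (ˈgo:g.ni) (ˈre:.di).
Foot heads (stressed positions): 1, 3, 5.
End Rule Leftmost: primary stress on the leftmost head = syllable 1.
Secondary stress on 3, 5: ˈbro.ti.ˌgo:g.ni.ˌre:.di.

primary 1, secondary 3, 5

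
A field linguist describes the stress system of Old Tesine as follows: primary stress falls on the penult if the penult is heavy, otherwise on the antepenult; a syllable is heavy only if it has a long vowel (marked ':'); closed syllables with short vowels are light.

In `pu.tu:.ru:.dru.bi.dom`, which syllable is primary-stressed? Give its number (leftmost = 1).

Weights: 4 dru L, 5 bi L, 6 dom L.
The penult (syllable 5, bi) is light, so stress falls on the antepenult (syllable 4, dru).
Primary stress: syllable 4 → pu.tu:.ru:.ˈdru.bi.dom.

4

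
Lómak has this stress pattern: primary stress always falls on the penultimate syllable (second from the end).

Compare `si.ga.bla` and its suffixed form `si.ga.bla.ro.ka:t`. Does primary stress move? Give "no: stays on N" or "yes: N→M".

Base `si.ga.bla` (3 syllables):
  The word has 3 syllables; the penultimate syllable (second from the end) is syllable 2 (ga).
  → primary stress on syllable 2.
Suffixed `si.ga.bla.ro.ka:t` (5 syllables):
  The word has 5 syllables; the penultimate syllable (second from the end) is syllable 4 (ro).
  → primary stress on syllable 4.

yes: 2→4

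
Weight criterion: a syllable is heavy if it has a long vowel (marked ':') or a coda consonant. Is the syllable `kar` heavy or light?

`kar`: short vowel, closed (coda /r/). Closed → heavy.

heavy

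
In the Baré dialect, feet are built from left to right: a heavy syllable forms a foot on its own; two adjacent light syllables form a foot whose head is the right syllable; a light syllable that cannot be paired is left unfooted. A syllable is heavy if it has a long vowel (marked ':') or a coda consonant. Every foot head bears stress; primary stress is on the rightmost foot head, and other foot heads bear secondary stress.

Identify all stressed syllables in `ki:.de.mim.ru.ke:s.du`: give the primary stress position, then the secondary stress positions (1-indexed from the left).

primary 5, secondary 1, 3

Weights: 1 ki: H, 2 de L, 3 mim H, 4 ru L, 5 ke:s H, 6 du L.
Parse left to right (heavy = foot alone; LL = one foot; stranded L unfooted): (ˈki:) de (ˈmim) ru (ˈke:s) du.
Foot heads: 1, 3, 5.
Primary stress on the rightmost head = syllable 5.
Secondary stress on 1, 3: ˌki:.de.ˌmim.ru.ˈke:s.du.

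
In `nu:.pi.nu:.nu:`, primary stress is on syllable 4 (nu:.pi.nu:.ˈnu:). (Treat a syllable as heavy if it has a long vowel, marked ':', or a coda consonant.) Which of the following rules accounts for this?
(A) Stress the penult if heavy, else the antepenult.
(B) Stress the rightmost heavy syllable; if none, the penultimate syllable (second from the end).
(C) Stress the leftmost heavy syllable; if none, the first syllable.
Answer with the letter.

B

Rule A → syllable 3 (observed: 4).
Rule B → syllable 4 ✓.
Rule C → syllable 1 (observed: 4).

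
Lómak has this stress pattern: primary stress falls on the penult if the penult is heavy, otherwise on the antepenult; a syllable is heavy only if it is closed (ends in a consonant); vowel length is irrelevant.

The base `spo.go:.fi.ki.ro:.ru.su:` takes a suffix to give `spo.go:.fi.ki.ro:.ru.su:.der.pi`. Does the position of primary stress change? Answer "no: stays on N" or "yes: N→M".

yes: 5→8

Base `spo.go:.fi.ki.ro:.ru.su:` (7 syllables):
  Weights: 5 ro: L, 6 ru L, 7 su: L.
  The penult (syllable 6, ru) is light, so stress falls on the antepenult (syllable 5, ro:).
  → primary stress on syllable 5.
Suffixed `spo.go:.fi.ki.ro:.ru.su:.der.pi` (9 syllables):
  Weights: 7 su: L, 8 der H, 9 pi L.
  The penult (syllable 8, der) is heavy, so it takes stress.
  → primary stress on syllable 8.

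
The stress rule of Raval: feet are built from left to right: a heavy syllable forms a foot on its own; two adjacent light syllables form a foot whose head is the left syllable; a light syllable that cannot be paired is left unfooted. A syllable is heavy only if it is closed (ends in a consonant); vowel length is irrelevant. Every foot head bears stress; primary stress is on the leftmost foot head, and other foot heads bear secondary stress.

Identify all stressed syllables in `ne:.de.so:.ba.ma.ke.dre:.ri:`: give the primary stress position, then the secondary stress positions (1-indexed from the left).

primary 1, secondary 3, 5, 7

Weights: 1 ne: L, 2 de L, 3 so: L, 4 ba L, 5 ma L, 6 ke L, 7 dre: L, 8 ri: L.
Parse left to right (heavy = foot alone; LL = one foot; stranded L unfooted): (ˈne:.de) (ˈso:.ba) (ˈma.ke) (ˈdre:.ri:).
Foot heads: 1, 3, 5, 7.
Primary stress on the leftmost head = syllable 1.
Secondary stress on 3, 5, 7: ˈne:.de.ˌso:.ba.ˌma.ke.ˌdre:.ri:.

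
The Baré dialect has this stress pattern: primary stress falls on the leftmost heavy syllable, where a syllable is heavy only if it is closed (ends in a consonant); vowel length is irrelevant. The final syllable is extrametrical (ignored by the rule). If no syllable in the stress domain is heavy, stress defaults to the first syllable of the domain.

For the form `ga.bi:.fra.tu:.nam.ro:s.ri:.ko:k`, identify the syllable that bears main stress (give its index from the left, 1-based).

The final syllable (8, ko:k) is extrametrical; the stress domain is syllables 1–7.
Weights: 1 ga L, 2 bi: L, 3 fra L, 4 tu: L, 5 nam H, 6 ro:s H, 7 ri: L.
Heavy syllables in the domain: 5, 6. The leftmost is syllable 5 (nam).
Primary stress: syllable 5 → ga.bi:.fra.tu:.ˈnam.ro:s.ri:.ko:k.

5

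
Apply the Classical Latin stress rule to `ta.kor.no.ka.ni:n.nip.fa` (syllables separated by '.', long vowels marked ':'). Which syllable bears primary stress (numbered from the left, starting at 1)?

6

Classical Latin: stress the penult if heavy (long vowel or closed), else the antepenult.
Weights: 5 ni:n H, 6 nip H, 7 fa L.
The penult (syllable 6, nip) is heavy, so it takes stress.
Stress on syllable 6: ta.kor.no.ka.ni:n.ˈnip.fa.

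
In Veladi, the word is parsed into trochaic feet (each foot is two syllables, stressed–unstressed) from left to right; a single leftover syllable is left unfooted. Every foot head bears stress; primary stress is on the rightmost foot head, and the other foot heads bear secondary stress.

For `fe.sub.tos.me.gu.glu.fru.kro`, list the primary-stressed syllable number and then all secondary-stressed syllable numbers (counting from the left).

Parse left to right into trochaic (ˈσσ) feet: (ˈfe.sub) (ˈtos.me) (ˈgu.glu) (ˈfru.kro).
Foot heads (stressed positions): 1, 3, 5, 7.
End Rule Rightmost: primary stress on the rightmost head = syllable 7.
Secondary stress on 1, 3, 5: ˌfe.sub.ˌtos.me.ˌgu.glu.ˈfru.kro.

primary 7, secondary 1, 3, 5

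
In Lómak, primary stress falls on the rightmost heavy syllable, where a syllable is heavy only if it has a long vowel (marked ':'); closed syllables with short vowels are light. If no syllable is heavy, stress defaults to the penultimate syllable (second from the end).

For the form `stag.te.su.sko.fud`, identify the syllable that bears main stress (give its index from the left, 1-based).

Weights: 1 stag L, 2 te L, 3 su L, 4 sko L, 5 fud L.
No heavy syllable in the domain; default to the penultimate syllable (second from the end) = syllable 4.
Primary stress: syllable 4 → stag.te.su.ˈsko.fud.

4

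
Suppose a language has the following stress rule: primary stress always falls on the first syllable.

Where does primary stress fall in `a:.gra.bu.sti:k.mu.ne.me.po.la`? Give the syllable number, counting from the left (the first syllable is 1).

The word has 9 syllables; the first syllable is syllable 1 (a:).
Primary stress: syllable 1 → ˈa:.gra.bu.sti:k.mu.ne.me.po.la.

1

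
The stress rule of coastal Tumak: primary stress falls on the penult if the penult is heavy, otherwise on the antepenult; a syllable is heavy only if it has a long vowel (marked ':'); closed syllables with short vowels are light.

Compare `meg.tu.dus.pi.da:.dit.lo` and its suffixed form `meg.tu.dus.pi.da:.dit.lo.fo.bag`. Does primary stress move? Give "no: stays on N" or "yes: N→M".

Base `meg.tu.dus.pi.da:.dit.lo` (7 syllables):
  Weights: 5 da: H, 6 dit L, 7 lo L.
  The penult (syllable 6, dit) is light, so stress falls on the antepenult (syllable 5, da:).
  → primary stress on syllable 5.
Suffixed `meg.tu.dus.pi.da:.dit.lo.fo.bag` (9 syllables):
  Weights: 7 lo L, 8 fo L, 9 bag L.
  The penult (syllable 8, fo) is light, so stress falls on the antepenult (syllable 7, lo).
  → primary stress on syllable 7.

yes: 5→7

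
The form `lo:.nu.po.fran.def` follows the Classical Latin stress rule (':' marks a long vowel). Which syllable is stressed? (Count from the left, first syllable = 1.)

4

Classical Latin: stress the penult if heavy (long vowel or closed), else the antepenult.
Weights: 3 po L, 4 fran H, 5 def H.
The penult (syllable 4, fran) is heavy, so it takes stress.
Stress on syllable 4: lo:.nu.po.ˈfran.def.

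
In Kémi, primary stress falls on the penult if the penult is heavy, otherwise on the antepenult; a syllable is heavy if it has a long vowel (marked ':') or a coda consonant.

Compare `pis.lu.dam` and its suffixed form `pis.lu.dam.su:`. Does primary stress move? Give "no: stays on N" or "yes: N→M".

yes: 1→3

Base `pis.lu.dam` (3 syllables):
  Weights: 1 pis H, 2 lu L, 3 dam H.
  The penult (syllable 2, lu) is light, so stress falls on the antepenult (syllable 1, pis).
  → primary stress on syllable 1.
Suffixed `pis.lu.dam.su:` (4 syllables):
  Weights: 2 lu L, 3 dam H, 4 su: H.
  The penult (syllable 3, dam) is heavy, so it takes stress.
  → primary stress on syllable 3.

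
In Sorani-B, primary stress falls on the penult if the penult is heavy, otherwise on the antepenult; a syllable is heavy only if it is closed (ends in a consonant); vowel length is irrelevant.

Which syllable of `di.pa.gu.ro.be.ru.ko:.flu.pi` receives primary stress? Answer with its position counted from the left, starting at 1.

7

Weights: 7 ko: L, 8 flu L, 9 pi L.
The penult (syllable 8, flu) is light, so stress falls on the antepenult (syllable 7, ko:).
Primary stress: syllable 7 → di.pa.gu.ro.be.ru.ˈko:.flu.pi.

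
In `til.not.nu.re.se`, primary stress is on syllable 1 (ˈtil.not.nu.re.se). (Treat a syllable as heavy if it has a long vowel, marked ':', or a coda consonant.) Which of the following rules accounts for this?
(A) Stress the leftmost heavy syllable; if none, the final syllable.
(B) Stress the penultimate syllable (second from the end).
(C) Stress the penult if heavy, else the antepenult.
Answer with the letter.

Rule A → syllable 1 ✓.
Rule B → syllable 4 (observed: 1).
Rule C → syllable 3 (observed: 1).

A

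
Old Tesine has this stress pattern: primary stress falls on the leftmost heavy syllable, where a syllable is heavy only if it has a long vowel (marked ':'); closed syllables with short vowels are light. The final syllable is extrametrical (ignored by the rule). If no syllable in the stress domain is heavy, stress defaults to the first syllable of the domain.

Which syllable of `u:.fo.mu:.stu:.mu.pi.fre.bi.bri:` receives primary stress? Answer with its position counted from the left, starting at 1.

The final syllable (9, bri:) is extrametrical; the stress domain is syllables 1–8.
Weights: 1 u: H, 2 fo L, 3 mu: H, 4 stu: H, 5 mu L, 6 pi L, 7 fre L, 8 bi L.
Heavy syllables in the domain: 1, 3, 4. The leftmost is syllable 1 (u:).
Primary stress: syllable 1 → ˈu:.fo.mu:.stu:.mu.pi.fre.bi.bri:.

1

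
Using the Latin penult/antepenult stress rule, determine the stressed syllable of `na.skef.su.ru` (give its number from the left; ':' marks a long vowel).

Classical Latin: stress the penult if heavy (long vowel or closed), else the antepenult.
Weights: 2 skef H, 3 su L, 4 ru L.
The penult (syllable 3, su) is light, so stress falls on the antepenult (syllable 2, skef).
Stress on syllable 2: na.ˈskef.su.ru.

2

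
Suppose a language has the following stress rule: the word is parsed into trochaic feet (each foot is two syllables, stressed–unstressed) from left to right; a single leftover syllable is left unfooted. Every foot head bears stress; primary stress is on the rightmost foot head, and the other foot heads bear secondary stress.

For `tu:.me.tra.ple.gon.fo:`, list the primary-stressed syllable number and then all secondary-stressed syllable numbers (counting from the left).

primary 5, secondary 1, 3

Parse left to right into trochaic (ˈσσ) feet: (ˈtu:.me) (ˈtra.ple) (ˈgon.fo:).
Foot heads (stressed positions): 1, 3, 5.
End Rule Rightmost: primary stress on the rightmost head = syllable 5.
Secondary stress on 1, 3: ˌtu:.me.ˌtra.ple.ˈgon.fo:.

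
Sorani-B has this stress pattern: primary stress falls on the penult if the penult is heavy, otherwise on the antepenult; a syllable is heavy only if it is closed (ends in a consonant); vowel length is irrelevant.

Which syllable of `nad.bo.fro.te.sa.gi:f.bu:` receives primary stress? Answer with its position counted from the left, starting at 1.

6

Weights: 5 sa L, 6 gi:f H, 7 bu: L.
The penult (syllable 6, gi:f) is heavy, so it takes stress.
Primary stress: syllable 6 → nad.bo.fro.te.sa.ˈgi:f.bu:.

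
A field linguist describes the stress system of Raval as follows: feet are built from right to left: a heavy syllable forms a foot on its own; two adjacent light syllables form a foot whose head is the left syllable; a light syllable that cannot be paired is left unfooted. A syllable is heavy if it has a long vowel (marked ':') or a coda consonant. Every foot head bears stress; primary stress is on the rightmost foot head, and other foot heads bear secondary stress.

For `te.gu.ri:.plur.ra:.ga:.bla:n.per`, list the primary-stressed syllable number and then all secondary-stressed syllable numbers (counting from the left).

primary 8, secondary 1, 3, 4, 5, 6, 7

Weights: 1 te L, 2 gu L, 3 ri: H, 4 plur H, 5 ra: H, 6 ga: H, 7 bla:n H, 8 per H.
Parse right to left (heavy = foot alone; LL = one foot; stranded L unfooted): (ˈte.gu) (ˈri:) (ˈplur) (ˈra:) (ˈga:) (ˈbla:n) (ˈper).
Foot heads: 1, 3, 4, 5, 6, 7, 8.
Primary stress on the rightmost head = syllable 8.
Secondary stress on 1, 3, 4, 5, 6, 7: ˌte.gu.ˌri:.ˌplur.ˌra:.ˌga:.ˌbla:n.ˈper.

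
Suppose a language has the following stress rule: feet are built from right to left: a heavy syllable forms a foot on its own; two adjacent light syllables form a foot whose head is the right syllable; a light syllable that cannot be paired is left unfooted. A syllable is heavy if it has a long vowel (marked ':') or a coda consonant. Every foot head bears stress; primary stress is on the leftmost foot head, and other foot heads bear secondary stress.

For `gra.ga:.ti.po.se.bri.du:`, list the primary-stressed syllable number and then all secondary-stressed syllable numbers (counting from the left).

primary 2, secondary 4, 6, 7

Weights: 1 gra L, 2 ga: H, 3 ti L, 4 po L, 5 se L, 6 bri L, 7 du: H.
Parse right to left (heavy = foot alone; LL = one foot; stranded L unfooted): gra (ˈga:) (ti.ˈpo) (se.ˈbri) (ˈdu:).
Foot heads: 2, 4, 6, 7.
Primary stress on the leftmost head = syllable 2.
Secondary stress on 4, 6, 7: gra.ˈga:.ti.ˌpo.se.ˌbri.ˌdu:.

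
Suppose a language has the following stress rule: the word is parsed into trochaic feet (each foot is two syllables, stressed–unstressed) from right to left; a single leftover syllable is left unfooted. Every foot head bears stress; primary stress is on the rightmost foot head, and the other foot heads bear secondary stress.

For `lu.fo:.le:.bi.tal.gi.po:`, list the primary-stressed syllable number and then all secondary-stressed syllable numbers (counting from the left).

primary 6, secondary 2, 4

Parse right to left into trochaic (ˈσσ) feet: lu (ˈfo:.le:) (ˈbi.tal) (ˈgi.po:). Syllable 1 is left unfooted.
Foot heads (stressed positions): 2, 4, 6.
End Rule Rightmost: primary stress on the rightmost head = syllable 6.
Secondary stress on 2, 4: lu.ˌfo:.le:.ˌbi.tal.ˈgi.po:.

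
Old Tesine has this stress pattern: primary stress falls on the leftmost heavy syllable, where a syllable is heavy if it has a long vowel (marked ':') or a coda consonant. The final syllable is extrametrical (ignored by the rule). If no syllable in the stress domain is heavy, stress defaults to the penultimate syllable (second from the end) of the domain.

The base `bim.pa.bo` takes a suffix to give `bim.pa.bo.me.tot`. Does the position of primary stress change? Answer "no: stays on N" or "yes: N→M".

no: stays on 1

Base `bim.pa.bo` (3 syllables):
  The final syllable (3, bo) is extrametrical; the stress domain is syllables 1–2.
  Weights: 1 bim H, 2 pa L.
  Heavy syllables in the domain: 1. The leftmost is syllable 1 (bim).
  → primary stress on syllable 1.
Suffixed `bim.pa.bo.me.tot` (5 syllables):
  The final syllable (5, tot) is extrametrical; the stress domain is syllables 1–4.
  Weights: 1 bim H, 2 pa L, 3 bo L, 4 me L.
  Heavy syllables in the domain: 1. The leftmost is syllable 1 (bim).
  → primary stress on syllable 1.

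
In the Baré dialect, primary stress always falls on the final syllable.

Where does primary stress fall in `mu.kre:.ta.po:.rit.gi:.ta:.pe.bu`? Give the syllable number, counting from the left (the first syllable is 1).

The word has 9 syllables; the final syllable is syllable 9 (bu).
Primary stress: syllable 9 → mu.kre:.ta.po:.rit.gi:.ta:.pe.ˈbu.

9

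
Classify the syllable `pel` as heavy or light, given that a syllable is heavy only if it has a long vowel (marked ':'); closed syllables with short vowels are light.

light

`pel`: short vowel, closed (coda /l/). Short vowel → light.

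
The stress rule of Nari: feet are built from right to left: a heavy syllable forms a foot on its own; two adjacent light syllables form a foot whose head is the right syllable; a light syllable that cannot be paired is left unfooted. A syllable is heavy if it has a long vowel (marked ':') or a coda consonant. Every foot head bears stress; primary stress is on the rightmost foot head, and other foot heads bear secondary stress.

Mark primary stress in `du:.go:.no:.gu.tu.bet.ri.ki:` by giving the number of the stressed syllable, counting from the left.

Weights: 1 du: H, 2 go: H, 3 no: H, 4 gu L, 5 tu L, 6 bet H, 7 ri L, 8 ki: H.
Parse right to left (heavy = foot alone; LL = one foot; stranded L unfooted): (ˈdu:) (ˈgo:) (ˈno:) (gu.ˈtu) (ˈbet) ri (ˈki:).
Foot heads: 1, 2, 3, 5, 6, 8.
Primary stress on the rightmost head = syllable 8.
Primary stress: syllable 8 → du:.go:.no:.gu.tu.bet.ri.ˈki:.

8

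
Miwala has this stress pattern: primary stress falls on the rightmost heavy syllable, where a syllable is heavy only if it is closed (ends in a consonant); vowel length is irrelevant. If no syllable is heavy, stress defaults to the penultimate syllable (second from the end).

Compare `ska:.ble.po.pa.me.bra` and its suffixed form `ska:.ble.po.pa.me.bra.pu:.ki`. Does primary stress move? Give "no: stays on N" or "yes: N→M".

yes: 5→7

Base `ska:.ble.po.pa.me.bra` (6 syllables):
  Weights: 1 ska: L, 2 ble L, 3 po L, 4 pa L, 5 me L, 6 bra L.
  No heavy syllable in the domain; default to the penultimate syllable (second from the end) = syllable 5.
  → primary stress on syllable 5.
Suffixed `ska:.ble.po.pa.me.bra.pu:.ki` (8 syllables):
  Weights: 1 ska: L, 2 ble L, 3 po L, 4 pa L, 5 me L, 6 bra L, 7 pu: L, 8 ki L.
  No heavy syllable in the domain; default to the penultimate syllable (second from the end) = syllable 7.
  → primary stress on syllable 7.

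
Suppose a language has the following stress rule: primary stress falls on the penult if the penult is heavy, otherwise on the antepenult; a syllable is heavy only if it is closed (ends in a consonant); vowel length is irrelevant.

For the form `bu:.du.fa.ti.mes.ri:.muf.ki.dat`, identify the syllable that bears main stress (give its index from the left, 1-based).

Weights: 7 muf H, 8 ki L, 9 dat H.
The penult (syllable 8, ki) is light, so stress falls on the antepenult (syllable 7, muf).
Primary stress: syllable 7 → bu:.du.fa.ti.mes.ri:.ˈmuf.ki.dat.

7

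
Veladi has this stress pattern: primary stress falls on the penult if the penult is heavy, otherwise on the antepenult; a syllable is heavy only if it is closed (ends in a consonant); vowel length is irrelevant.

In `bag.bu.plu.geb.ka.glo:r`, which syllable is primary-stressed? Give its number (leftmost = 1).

Weights: 4 geb H, 5 ka L, 6 glo:r H.
The penult (syllable 5, ka) is light, so stress falls on the antepenult (syllable 4, geb).
Primary stress: syllable 4 → bag.bu.plu.ˈgeb.ka.glo:r.

4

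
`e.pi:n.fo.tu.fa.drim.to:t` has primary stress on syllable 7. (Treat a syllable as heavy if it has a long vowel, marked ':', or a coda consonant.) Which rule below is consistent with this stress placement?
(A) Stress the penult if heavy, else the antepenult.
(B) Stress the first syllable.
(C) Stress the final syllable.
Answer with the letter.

Rule A → syllable 6 (observed: 7).
Rule B → syllable 1 (observed: 7).
Rule C → syllable 7 ✓.

C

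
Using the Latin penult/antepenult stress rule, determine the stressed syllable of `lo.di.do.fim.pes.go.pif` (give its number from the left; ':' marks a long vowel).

Classical Latin: stress the penult if heavy (long vowel or closed), else the antepenult.
Weights: 5 pes H, 6 go L, 7 pif H.
The penult (syllable 6, go) is light, so stress falls on the antepenult (syllable 5, pes).
Stress on syllable 5: lo.di.do.fim.ˈpes.go.pif.

5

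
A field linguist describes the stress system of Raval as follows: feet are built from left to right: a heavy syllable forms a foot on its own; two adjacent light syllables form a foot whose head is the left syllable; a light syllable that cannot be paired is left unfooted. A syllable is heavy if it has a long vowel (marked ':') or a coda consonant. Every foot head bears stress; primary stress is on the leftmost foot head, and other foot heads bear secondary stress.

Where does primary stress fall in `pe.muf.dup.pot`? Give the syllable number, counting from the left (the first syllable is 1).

Weights: 1 pe L, 2 muf H, 3 dup H, 4 pot H.
Parse left to right (heavy = foot alone; LL = one foot; stranded L unfooted): pe (ˈmuf) (ˈdup) (ˈpot).
Foot heads: 2, 3, 4.
Primary stress on the leftmost head = syllable 2.
Primary stress: syllable 2 → pe.ˈmuf.dup.pot.

2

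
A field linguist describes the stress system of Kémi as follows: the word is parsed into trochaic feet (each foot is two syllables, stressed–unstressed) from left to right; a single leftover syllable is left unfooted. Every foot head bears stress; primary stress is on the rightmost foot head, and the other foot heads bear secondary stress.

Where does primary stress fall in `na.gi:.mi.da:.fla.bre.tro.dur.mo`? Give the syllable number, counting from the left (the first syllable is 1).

Parse left to right into trochaic (ˈσσ) feet: (ˈna.gi:) (ˈmi.da:) (ˈfla.bre) (ˈtro.dur) mo. Syllable 9 is left unfooted.
Foot heads (stressed positions): 1, 3, 5, 7.
End Rule Rightmost: primary stress on the rightmost head = syllable 7.
Primary stress: syllable 7 → na.gi:.mi.da:.fla.bre.ˈtro.dur.mo.

7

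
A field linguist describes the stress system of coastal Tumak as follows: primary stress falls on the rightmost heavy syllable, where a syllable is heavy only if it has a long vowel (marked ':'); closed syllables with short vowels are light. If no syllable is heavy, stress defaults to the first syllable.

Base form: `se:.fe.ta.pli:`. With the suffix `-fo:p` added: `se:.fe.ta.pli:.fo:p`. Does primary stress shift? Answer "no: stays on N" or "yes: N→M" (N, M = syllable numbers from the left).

yes: 4→5

Base `se:.fe.ta.pli:` (4 syllables):
  Weights: 1 se: H, 2 fe L, 3 ta L, 4 pli: H.
  Heavy syllables in the domain: 1, 4. The rightmost is syllable 4 (pli:).
  → primary stress on syllable 4.
Suffixed `se:.fe.ta.pli:.fo:p` (5 syllables):
  Weights: 1 se: H, 2 fe L, 3 ta L, 4 pli: H, 5 fo:p H.
  Heavy syllables in the domain: 1, 4, 5. The rightmost is syllable 5 (fo:p).
  → primary stress on syllable 5.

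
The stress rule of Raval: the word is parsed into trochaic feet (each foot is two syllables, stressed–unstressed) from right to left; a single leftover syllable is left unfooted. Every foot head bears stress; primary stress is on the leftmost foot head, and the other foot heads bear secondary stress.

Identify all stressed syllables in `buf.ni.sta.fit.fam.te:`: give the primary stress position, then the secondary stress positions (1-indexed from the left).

Parse right to left into trochaic (ˈσσ) feet: (ˈbuf.ni) (ˈsta.fit) (ˈfam.te:).
Foot heads (stressed positions): 1, 3, 5.
End Rule Leftmost: primary stress on the leftmost head = syllable 1.
Secondary stress on 3, 5: ˈbuf.ni.ˌsta.fit.ˌfam.te:.

primary 1, secondary 3, 5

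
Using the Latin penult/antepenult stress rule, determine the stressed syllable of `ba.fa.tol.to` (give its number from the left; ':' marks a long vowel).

3

Classical Latin: stress the penult if heavy (long vowel or closed), else the antepenult.
Weights: 2 fa L, 3 tol H, 4 to L.
The penult (syllable 3, tol) is heavy, so it takes stress.
Stress on syllable 3: ba.fa.ˈtol.to.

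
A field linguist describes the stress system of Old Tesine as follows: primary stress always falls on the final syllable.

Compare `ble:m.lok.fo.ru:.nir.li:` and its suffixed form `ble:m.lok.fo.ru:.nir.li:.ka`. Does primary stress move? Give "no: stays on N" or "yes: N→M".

Base `ble:m.lok.fo.ru:.nir.li:` (6 syllables):
  The word has 6 syllables; the final syllable is syllable 6 (li:).
  → primary stress on syllable 6.
Suffixed `ble:m.lok.fo.ru:.nir.li:.ka` (7 syllables):
  The word has 7 syllables; the final syllable is syllable 7 (ka).
  → primary stress on syllable 7.

yes: 6→7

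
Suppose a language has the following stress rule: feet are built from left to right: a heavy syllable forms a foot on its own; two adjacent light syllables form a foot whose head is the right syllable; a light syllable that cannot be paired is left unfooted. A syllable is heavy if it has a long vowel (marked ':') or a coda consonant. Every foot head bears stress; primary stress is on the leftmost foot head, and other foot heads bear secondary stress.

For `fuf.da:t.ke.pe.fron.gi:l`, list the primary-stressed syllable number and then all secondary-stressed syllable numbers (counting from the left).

Weights: 1 fuf H, 2 da:t H, 3 ke L, 4 pe L, 5 fron H, 6 gi:l H.
Parse left to right (heavy = foot alone; LL = one foot; stranded L unfooted): (ˈfuf) (ˈda:t) (ke.ˈpe) (ˈfron) (ˈgi:l).
Foot heads: 1, 2, 4, 5, 6.
Primary stress on the leftmost head = syllable 1.
Secondary stress on 2, 4, 5, 6: ˈfuf.ˌda:t.ke.ˌpe.ˌfron.ˌgi:l.

primary 1, secondary 2, 4, 5, 6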